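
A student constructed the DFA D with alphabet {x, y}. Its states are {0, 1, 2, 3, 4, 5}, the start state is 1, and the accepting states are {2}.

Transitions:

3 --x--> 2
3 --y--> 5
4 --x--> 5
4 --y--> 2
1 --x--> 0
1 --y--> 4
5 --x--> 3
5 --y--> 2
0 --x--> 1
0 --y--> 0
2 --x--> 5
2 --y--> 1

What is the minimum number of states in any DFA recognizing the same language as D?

6

Initial partition by acceptance: {2} | {0,1,3,4,5}.
Split {0,1,3,4,5} by δ(·,x) → {0,1,4,5} and {3}.
Refine {0,1,4,5} on symbol x: members go to different blocks, giving {0,1,4} and {5}.
On input x, block {0,1,4} splits into {0,1} and {4}.
On input y, block {0,1} splits into {0} and {1}.
The partition is now stable with 6 blocks: {2} | {0} | {3} | {5} | {4} | {1}.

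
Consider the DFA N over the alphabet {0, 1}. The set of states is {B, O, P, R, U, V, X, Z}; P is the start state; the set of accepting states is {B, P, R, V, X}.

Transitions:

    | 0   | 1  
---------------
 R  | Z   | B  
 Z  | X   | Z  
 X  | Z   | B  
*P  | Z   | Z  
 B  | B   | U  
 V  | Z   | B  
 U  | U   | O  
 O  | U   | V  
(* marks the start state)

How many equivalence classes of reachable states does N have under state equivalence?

States {R} cannot be reached from the start state, so discard them.
P0 = {B,P,V,X} | {O,U,Z}.
Refine {B,P,V,X} on symbol 0: members go to different blocks, giving {P,V,X} and {B}.
Split {P,V,X} by δ(·,1) → {V,X} and {P}.
Split {O,U,Z} by δ(·,0) → {O,U} and {Z}.
Refine {O,U} on symbol 1: members go to different blocks, giving {U} and {O}.
No further refinement is possible. Final partition (6 blocks): {V,X} | {U} | {B} | {P} | {Z} | {O}.

6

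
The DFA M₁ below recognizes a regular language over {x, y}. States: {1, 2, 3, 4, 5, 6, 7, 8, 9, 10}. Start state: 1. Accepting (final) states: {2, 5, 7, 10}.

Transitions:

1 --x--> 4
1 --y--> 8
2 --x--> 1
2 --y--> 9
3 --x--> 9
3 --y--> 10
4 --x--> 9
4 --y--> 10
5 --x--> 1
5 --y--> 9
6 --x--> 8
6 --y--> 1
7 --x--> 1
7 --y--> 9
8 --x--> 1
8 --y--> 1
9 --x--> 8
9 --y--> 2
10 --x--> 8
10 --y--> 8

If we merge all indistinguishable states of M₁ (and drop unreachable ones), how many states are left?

6

Reachable states from the start: {1,2,4,8,9,10}. Unreachable: {3,5,6,7} — drop them.
Initial partition by acceptance: {2,10} | {1,4,8,9}.
On input y, block {1,4,8,9} splits into {1,8} and {4,9}.
On input y, block {2,10} splits into {2} and {10}.
Split {1,8} by δ(·,x) → {1} and {8}.
On input x, block {4,9} splits into {4} and {9}.
No further refinement is possible. Final partition (6 blocks): {2} | {1} | {4} | {10} | {8} | {9}.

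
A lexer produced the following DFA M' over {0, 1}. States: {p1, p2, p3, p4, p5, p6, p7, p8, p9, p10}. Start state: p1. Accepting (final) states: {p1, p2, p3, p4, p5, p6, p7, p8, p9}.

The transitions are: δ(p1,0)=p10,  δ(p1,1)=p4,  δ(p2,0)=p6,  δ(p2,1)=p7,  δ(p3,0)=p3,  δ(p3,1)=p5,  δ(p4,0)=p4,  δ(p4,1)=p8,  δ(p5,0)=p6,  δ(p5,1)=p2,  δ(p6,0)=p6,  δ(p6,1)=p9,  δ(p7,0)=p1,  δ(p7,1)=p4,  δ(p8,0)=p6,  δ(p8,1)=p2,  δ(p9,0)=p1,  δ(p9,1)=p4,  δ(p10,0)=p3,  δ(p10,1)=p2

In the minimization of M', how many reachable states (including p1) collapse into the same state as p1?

1

P0 = {p1,p2,p3,p4,p5,p6,p7,p8,p9} | {p10}.
On input 0, block {p1,p2,p3,p4,p5,p6,p7,p8,p9} splits into {p2,p3,p4,p5,p6,p7,p8,p9} and {p1}.
Refine {p2,p3,p4,p5,p6,p7,p8,p9} on symbol 0: members go to different blocks, giving {p2,p3,p4,p5,p6,p8} and {p7,p9}.
Split {p2,p3,p4,p5,p6,p8} by δ(·,1) → {p3,p4,p5,p8} and {p2,p6}.
On input 0, block {p3,p4,p5,p8} splits into {p3,p4} and {p5,p8}.
No further refinement is possible. Final partition (6 blocks): {p3,p4} | {p10} | {p1} | {p7,p9} | {p2,p6} | {p5,p8}.
The equivalence class containing p1 is {p1}, of size 1.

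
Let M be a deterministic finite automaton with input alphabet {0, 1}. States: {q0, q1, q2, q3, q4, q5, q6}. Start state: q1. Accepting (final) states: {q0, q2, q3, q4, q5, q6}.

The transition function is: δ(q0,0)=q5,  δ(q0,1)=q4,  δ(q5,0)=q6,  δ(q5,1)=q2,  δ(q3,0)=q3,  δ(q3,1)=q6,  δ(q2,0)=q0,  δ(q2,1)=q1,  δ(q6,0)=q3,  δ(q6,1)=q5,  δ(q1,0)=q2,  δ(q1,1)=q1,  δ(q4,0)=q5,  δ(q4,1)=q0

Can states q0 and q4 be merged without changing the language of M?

All states are reachable from the start state.
P0 = {q0,q2,q3,q4,q5,q6} | {q1}.
Refine {q0,q2,q3,q4,q5,q6} on symbol 1: members go to different blocks, giving {q0,q3,q4,q5,q6} and {q2}.
Split {q0,q3,q4,q5,q6} by δ(·,1) → {q0,q3,q4,q6} and {q5}.
Split {q0,q3,q4,q6} by δ(·,0) → {q0,q4} and {q3,q6}.
Refine {q3,q6} on symbol 1: members go to different blocks, giving {q3} and {q6}.
No further refinement is possible. Final partition (6 blocks): {q0,q4} | {q1} | {q2} | {q5} | {q3} | {q6}.
q0 and q4 lie in the same block of the stable partition, so they are equivalent — no string distinguishes them.

Yes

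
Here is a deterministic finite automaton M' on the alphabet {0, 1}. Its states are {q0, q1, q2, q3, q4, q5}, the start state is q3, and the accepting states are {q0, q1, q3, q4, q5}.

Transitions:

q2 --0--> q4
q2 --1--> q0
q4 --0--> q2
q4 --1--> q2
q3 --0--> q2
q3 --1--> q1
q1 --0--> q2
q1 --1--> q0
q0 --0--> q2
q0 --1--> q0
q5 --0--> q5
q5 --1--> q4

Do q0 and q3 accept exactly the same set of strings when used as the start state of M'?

First remove the unreachable states {q5}; 5 states remain.
P0 = {q0,q1,q3,q4} | {q2}.
On input 1, block {q0,q1,q3,q4} splits into {q0,q1,q3} and {q4}.
Stable partition: {q0,q1,q3} | {q2} | {q4} — 3 equivalence classes.
q0 and q3 lie in the same block of the stable partition, so they are equivalent — no string distinguishes them.

Yes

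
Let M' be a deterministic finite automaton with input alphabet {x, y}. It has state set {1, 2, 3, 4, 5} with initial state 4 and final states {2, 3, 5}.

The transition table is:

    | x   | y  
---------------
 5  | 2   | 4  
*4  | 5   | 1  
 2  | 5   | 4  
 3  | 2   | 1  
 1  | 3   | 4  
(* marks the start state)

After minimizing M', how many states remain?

Every state is reachable, so we keep all 5.
P0 = {2,3,5} | {1,4}.
The partition is now stable with 2 blocks: {2,3,5} | {1,4}.

2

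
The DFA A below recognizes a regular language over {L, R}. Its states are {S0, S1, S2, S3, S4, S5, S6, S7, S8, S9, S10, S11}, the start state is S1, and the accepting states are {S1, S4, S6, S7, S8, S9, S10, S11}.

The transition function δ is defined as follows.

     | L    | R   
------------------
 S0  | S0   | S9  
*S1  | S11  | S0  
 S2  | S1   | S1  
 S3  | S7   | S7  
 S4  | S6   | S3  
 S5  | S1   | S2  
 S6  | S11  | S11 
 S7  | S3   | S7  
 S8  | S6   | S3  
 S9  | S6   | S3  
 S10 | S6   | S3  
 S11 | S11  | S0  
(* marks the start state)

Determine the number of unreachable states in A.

5

No path from S1 leads to S2, S4, S5, S8, S10; the other 7 states are all reachable.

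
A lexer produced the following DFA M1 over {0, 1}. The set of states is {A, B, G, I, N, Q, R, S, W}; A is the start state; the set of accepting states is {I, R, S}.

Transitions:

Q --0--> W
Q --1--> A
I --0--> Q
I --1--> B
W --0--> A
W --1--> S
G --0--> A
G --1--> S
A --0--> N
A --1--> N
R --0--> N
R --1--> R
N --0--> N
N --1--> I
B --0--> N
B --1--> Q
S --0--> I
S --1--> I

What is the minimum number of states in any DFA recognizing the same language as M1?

Reachable states from the start: {A,B,I,N,Q,S,W}. Unreachable: {G,R} — drop them.
Start with accepting vs non-accepting: {I,S} | {A,B,N,Q,W}.
Split {I,S} by δ(·,0) → {I} and {S}.
Refine {A,B,N,Q,W} on symbol 1: members go to different blocks, giving {A,B,Q} and {N} and {W}.
Split {A,B,Q} by δ(·,0) → {A,B} and {Q}.
Split {A,B} by δ(·,1) → {A} and {B}.
The partition is now stable with 7 blocks: {I} | {A} | {S} | {N} | {W} | {Q} | {B}.

7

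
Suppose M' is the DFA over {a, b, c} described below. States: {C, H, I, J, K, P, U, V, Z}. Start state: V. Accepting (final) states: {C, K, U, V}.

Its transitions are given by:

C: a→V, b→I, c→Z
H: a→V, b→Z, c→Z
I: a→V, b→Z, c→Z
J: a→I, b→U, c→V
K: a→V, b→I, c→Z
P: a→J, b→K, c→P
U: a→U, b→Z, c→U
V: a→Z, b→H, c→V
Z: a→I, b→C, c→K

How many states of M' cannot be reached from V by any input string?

No path from V leads to J, P, U; the other 6 states are all reachable.

3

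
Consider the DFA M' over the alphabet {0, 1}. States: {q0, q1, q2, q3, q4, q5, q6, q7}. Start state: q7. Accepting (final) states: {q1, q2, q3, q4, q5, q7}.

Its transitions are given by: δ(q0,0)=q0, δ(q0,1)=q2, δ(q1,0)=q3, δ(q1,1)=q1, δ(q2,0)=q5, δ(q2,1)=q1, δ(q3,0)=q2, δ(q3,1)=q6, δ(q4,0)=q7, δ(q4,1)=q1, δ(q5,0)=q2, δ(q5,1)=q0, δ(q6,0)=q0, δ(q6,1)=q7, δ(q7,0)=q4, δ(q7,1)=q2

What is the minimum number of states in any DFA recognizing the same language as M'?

Every state is reachable, so we keep all 8.
P0 = {q1,q2,q3,q4,q5,q7} | {q0,q6}.
On input 1, block {q1,q2,q3,q4,q5,q7} splits into {q1,q2,q4,q7} and {q3,q5}.
Refine {q1,q2,q4,q7} on symbol 0: members go to different blocks, giving {q1,q2} and {q4,q7}.
Refine {q0,q6} on symbol 1: members go to different blocks, giving {q0} and {q6}.
Refine {q3,q5} on symbol 1: members go to different blocks, giving {q3} and {q5}.
On input 0, block {q1,q2} splits into {q1} and {q2}.
Split {q4,q7} by δ(·,1) → {q4} and {q7}.
The partition is now stable with 8 blocks: {q1} | {q0} | {q3} | {q4} | {q6} | {q5} | {q2} | {q7}.

8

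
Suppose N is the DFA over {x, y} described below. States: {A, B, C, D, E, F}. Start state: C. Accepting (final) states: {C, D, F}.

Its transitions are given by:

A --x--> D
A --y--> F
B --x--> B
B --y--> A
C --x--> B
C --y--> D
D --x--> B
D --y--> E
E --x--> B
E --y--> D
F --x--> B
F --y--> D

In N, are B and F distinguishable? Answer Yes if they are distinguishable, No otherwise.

Yes

Initial partition by acceptance: {C,D,F} | {A,B,E}.
On input y, block {C,D,F} splits into {C,F} and {D}.
Split {A,B,E} by δ(·,x) → {B,E} and {A}.
On input y, block {B,E} splits into {B} and {E}.
The partition is now stable with 5 blocks: {C,F} | {B} | {D} | {A} | {E}.
B and F end up in different blocks, so they are distinguishable. For instance, the string 'ε' is accepted from only F.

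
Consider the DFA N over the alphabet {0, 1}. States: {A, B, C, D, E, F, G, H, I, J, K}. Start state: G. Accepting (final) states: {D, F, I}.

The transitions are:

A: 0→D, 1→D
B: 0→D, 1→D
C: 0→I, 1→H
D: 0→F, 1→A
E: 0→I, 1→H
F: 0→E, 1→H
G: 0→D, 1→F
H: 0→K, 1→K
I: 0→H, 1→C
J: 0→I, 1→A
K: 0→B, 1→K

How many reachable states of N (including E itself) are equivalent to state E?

2

States {J} cannot be reached from the start state, so discard them.
Start with accepting vs non-accepting: {D,F,I} | {A,B,C,E,G,H,K}.
Refine {D,F,I} on symbol 0: members go to different blocks, giving {F,I} and {D}.
Split {A,B,C,E,G,H,K} by δ(·,0) → {A,B,G} and {C,E} and {H,K}.
Split {F,I} by δ(·,0) → {F} and {I}.
Split {A,B,G} by δ(·,1) → {A,B} and {G}.
Split {H,K} by δ(·,0) → {H} and {K}.
The partition is now stable with 8 blocks: {F} | {A,B} | {D} | {C,E} | {H} | {I} | {G} | {K}.
The equivalence class containing E is {C,E}, of size 2.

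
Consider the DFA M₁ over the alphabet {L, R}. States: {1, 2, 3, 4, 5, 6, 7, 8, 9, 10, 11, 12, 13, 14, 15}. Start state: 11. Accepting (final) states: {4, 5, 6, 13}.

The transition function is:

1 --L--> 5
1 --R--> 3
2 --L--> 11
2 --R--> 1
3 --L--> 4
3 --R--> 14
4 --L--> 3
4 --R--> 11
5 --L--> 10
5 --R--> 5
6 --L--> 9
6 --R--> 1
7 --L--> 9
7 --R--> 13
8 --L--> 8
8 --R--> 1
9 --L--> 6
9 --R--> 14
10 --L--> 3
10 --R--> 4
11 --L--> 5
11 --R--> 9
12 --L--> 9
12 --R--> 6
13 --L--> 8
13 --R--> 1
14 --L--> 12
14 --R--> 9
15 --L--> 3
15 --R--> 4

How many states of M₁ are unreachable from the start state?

BFS from 11 reaches {1, 3, 4, 5, 6, 9, 10, 11, 12, 14}; the 5 state(s) 2, 7, 8, 13, 15 are never visited.

5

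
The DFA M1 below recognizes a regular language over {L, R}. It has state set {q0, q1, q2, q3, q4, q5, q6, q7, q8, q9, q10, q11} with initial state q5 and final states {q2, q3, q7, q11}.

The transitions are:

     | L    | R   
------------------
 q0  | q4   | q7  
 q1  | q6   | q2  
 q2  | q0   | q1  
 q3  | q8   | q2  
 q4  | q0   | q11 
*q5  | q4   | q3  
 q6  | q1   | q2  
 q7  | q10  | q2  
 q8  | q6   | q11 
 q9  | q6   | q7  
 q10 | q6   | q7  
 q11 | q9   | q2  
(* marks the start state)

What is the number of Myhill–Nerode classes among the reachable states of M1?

Initial partition by acceptance: {q2,q3,q7,q11} | {q0,q1,q4,q5,q6,q8,q9,q10}.
Refine {q2,q3,q7,q11} on symbol R: members go to different blocks, giving {q3,q7,q11} and {q2}.
On input R, block {q0,q1,q4,q5,q6,q8,q9,q10} splits into {q0,q4,q5,q8,q9,q10} and {q1,q6}.
Split {q0,q4,q5,q8,q9,q10} by δ(·,L) → {q0,q4,q5} and {q8,q9,q10}.
No further refinement is possible. Final partition (5 blocks): {q3,q7,q11} | {q0,q4,q5} | {q2} | {q1,q6} | {q8,q9,q10}.

5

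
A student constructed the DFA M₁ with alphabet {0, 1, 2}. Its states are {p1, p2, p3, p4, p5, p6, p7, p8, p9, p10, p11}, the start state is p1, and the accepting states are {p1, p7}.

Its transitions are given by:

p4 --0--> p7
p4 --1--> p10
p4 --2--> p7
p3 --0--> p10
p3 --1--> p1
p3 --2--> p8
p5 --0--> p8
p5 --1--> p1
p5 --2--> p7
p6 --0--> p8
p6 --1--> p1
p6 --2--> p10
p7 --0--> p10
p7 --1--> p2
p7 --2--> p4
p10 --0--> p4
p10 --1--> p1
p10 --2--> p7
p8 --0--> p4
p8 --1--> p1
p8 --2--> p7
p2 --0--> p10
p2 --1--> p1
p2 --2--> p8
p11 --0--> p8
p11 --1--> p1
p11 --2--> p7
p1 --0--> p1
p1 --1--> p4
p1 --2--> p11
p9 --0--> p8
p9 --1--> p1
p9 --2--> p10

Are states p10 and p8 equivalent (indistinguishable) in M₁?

Yes

Reachable states from the start: {p1,p2,p4,p7,p8,p10,p11}. Unreachable: {p3,p5,p6,p9} — drop them.
P0 = {p1,p7} | {p2,p4,p8,p10,p11}.
Split {p1,p7} by δ(·,0) → {p1} and {p7}.
Refine {p2,p4,p8,p10,p11} on symbol 0: members go to different blocks, giving {p2,p8,p10,p11} and {p4}.
Refine {p2,p8,p10,p11} on symbol 0: members go to different blocks, giving {p2,p11} and {p8,p10}.
Refine {p2,p11} on symbol 2: members go to different blocks, giving {p2} and {p11}.
Stable partition: {p1} | {p2} | {p7} | {p4} | {p8,p10} | {p11} — 6 equivalence classes.
p10 and p8 lie in the same block of the stable partition, so they are equivalent — no string distinguishes them.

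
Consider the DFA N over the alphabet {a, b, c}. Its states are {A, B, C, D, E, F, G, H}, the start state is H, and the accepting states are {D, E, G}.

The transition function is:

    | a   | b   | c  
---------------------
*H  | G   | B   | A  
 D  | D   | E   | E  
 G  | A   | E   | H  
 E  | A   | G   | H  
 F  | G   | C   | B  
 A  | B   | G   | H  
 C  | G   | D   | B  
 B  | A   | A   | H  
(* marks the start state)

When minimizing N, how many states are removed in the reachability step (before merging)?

No path from H leads to C, D, F; the other 5 states are all reachable.

3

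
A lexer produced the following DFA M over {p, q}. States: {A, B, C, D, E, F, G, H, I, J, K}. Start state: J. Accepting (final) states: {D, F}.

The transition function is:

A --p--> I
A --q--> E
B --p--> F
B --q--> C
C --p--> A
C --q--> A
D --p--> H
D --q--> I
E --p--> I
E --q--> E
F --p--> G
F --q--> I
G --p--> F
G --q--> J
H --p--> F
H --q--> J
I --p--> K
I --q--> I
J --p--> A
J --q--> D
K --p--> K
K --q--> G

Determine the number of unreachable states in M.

2

BFS from J reaches {A, D, E, F, G, H, I, J, K}; the 2 state(s) B, C are never visited.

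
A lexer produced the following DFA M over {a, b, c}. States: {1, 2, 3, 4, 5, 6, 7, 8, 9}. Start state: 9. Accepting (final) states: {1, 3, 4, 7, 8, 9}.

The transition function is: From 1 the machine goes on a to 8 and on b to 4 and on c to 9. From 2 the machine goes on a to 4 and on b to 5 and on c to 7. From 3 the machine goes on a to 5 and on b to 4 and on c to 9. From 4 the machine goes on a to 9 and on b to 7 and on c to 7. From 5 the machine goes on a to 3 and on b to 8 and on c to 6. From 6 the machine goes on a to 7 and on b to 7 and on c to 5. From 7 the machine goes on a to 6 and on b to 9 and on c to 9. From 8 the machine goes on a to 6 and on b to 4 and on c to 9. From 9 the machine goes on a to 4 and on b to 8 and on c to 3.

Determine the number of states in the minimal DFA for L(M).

States {1,2} cannot be reached from the start state, so discard them.
Start with accepting vs non-accepting: {3,4,7,8,9} | {5,6}.
Refine {3,4,7,8,9} on symbol a: members go to different blocks, giving {3,7,8} and {4,9}.
Stable partition: {3,7,8} | {5,6} | {4,9} — 3 equivalence classes.

3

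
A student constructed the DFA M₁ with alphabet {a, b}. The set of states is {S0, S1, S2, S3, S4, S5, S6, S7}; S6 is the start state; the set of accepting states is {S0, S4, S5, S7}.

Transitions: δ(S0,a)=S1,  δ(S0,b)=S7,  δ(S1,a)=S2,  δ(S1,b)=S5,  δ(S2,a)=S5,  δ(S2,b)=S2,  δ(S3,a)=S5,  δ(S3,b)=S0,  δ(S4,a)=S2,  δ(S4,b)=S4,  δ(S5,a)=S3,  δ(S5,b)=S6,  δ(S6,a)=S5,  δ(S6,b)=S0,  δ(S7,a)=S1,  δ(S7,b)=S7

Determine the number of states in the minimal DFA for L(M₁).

Reachable states from the start: {S0,S1,S2,S3,S5,S6,S7}. Unreachable: {S4} — drop them.
Initial partition by acceptance: {S0,S5,S7} | {S1,S2,S3,S6}.
Refine {S0,S5,S7} on symbol b: members go to different blocks, giving {S0,S7} and {S5}.
Split {S1,S2,S3,S6} by δ(·,a) → {S2,S3,S6} and {S1}.
Refine {S2,S3,S6} on symbol b: members go to different blocks, giving {S3,S6} and {S2}.
No further refinement is possible. Final partition (5 blocks): {S0,S7} | {S3,S6} | {S5} | {S1} | {S2}.

5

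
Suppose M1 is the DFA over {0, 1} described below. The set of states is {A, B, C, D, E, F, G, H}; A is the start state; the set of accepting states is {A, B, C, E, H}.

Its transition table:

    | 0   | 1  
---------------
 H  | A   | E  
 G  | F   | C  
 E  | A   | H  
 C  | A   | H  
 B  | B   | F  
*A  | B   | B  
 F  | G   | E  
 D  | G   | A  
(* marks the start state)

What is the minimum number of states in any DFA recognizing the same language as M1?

Reachable states from the start: {A,B,C,E,F,G,H}. Unreachable: {D} — drop them.
P0 = {A,B,C,E,H} | {F,G}.
Refine {A,B,C,E,H} on symbol 1: members go to different blocks, giving {A,C,E,H} and {B}.
Refine {A,C,E,H} on symbol 0: members go to different blocks, giving {C,E,H} and {A}.
No further refinement is possible. Final partition (4 blocks): {C,E,H} | {F,G} | {B} | {A}.

4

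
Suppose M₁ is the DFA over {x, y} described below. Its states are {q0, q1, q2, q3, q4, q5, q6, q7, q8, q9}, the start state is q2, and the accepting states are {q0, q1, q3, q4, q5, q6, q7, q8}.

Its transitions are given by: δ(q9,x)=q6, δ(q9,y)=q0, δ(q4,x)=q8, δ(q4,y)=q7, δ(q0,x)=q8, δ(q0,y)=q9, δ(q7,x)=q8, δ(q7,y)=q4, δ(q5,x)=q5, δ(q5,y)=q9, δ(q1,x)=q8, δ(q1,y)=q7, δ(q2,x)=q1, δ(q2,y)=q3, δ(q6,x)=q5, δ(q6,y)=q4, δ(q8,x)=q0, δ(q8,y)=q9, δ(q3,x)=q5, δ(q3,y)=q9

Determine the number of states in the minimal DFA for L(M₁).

3

All states are reachable from the start state.
Initial partition by acceptance: {q0,q1,q3,q4,q5,q6,q7,q8} | {q2,q9}.
Refine {q0,q1,q3,q4,q5,q6,q7,q8} on symbol y: members go to different blocks, giving {q0,q3,q5,q8} and {q1,q4,q6,q7}.
The partition is now stable with 3 blocks: {q0,q3,q5,q8} | {q2,q9} | {q1,q4,q6,q7}.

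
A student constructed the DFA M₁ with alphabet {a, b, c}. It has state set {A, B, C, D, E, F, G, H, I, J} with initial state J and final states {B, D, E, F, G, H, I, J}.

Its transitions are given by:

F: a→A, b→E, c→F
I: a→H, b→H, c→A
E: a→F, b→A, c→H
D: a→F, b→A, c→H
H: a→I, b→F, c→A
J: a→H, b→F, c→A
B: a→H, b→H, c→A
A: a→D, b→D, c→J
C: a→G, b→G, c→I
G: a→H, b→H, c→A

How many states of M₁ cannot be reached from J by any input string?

3

BFS from J reaches {A, D, E, F, H, I, J}; the 3 state(s) B, C, G are never visited.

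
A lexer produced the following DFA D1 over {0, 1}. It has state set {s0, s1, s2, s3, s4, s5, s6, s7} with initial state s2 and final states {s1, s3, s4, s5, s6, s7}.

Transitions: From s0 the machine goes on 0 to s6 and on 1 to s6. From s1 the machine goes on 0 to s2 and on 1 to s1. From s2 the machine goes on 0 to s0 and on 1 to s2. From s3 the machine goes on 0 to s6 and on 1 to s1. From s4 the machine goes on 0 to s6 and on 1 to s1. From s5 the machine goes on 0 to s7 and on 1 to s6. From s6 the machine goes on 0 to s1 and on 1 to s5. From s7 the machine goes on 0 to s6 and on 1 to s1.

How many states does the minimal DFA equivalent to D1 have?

First remove the unreachable states {s3,s4}; 6 states remain.
Initial partition by acceptance: {s1,s5,s6,s7} | {s0,s2}.
Split {s1,s5,s6,s7} by δ(·,0) → {s5,s6,s7} and {s1}.
Split {s5,s6,s7} by δ(·,0) → {s5,s7} and {s6}.
Refine {s5,s7} on symbol 0: members go to different blocks, giving {s5} and {s7}.
Split {s0,s2} by δ(·,0) → {s0} and {s2}.
Stable partition: {s5} | {s0} | {s1} | {s6} | {s7} | {s2} — 6 equivalence classes.

6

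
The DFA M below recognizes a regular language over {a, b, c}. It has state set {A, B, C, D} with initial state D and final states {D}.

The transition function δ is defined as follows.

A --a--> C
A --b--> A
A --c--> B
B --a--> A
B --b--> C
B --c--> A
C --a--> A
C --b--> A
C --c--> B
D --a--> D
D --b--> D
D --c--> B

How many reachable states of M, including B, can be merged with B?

Start with accepting vs non-accepting: {D} | {A,B,C}.
Stable partition: {D} | {A,B,C} — 2 equivalence classes.
The equivalence class containing B is {A,B,C}, of size 3.

3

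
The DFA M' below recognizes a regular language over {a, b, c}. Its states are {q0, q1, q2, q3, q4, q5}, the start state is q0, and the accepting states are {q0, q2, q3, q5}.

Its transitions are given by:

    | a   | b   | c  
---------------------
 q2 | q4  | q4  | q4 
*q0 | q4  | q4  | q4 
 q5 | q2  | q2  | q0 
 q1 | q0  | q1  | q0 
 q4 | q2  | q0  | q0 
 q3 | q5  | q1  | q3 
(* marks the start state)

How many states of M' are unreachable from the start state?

3

No path from q0 leads to q1, q3, q5; the other 3 states are all reachable.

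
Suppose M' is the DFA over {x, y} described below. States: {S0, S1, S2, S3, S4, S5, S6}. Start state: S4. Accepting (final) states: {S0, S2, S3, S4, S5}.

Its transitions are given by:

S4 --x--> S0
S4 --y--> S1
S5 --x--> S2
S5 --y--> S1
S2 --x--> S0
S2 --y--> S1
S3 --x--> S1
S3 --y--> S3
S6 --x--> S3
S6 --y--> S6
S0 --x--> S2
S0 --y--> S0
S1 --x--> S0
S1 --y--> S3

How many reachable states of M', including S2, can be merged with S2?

Reachable states from the start: {S0,S1,S2,S3,S4}. Unreachable: {S5,S6} — drop them.
P0 = {S0,S2,S3,S4} | {S1}.
Split {S0,S2,S3,S4} by δ(·,x) → {S0,S2,S4} and {S3}.
Refine {S0,S2,S4} on symbol y: members go to different blocks, giving {S2,S4} and {S0}.
The partition is now stable with 4 blocks: {S2,S4} | {S1} | {S3} | {S0}.
The equivalence class containing S2 is {S2,S4}, of size 2.

2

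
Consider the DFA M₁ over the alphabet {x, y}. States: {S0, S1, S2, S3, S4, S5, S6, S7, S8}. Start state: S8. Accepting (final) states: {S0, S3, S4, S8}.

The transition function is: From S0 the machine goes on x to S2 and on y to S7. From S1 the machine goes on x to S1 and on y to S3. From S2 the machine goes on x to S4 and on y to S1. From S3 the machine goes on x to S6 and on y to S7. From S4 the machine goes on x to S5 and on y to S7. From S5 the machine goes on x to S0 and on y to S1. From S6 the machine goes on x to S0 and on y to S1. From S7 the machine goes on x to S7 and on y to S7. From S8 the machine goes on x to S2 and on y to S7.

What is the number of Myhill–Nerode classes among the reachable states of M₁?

All states are reachable from the start state.
Start with accepting vs non-accepting: {S0,S3,S4,S8} | {S1,S2,S5,S6,S7}.
On input x, block {S1,S2,S5,S6,S7} splits into {S2,S5,S6} and {S1,S7}.
Refine {S1,S7} on symbol y: members go to different blocks, giving {S1} and {S7}.
Stable partition: {S0,S3,S4,S8} | {S2,S5,S6} | {S1} | {S7} — 4 equivalence classes.

4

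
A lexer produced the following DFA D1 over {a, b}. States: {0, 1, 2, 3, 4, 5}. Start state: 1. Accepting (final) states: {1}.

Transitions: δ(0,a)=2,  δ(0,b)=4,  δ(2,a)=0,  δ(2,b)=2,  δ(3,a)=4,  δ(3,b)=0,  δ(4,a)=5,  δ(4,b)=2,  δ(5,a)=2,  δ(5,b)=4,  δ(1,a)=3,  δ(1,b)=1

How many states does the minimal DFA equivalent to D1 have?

2

All states are reachable from the start state.
Start with accepting vs non-accepting: {1} | {0,2,3,4,5}.
Stable partition: {1} | {0,2,3,4,5} — 2 equivalence classes.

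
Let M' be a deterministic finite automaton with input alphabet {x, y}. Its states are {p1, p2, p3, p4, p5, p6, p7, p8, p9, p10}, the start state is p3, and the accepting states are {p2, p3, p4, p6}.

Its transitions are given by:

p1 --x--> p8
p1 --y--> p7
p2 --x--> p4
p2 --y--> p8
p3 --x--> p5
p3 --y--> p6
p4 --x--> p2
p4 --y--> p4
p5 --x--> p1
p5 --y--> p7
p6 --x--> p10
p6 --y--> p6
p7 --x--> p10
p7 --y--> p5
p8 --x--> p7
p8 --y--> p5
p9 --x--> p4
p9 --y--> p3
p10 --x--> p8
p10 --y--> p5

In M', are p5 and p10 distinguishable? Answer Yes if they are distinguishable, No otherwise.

States {p2,p4,p9} cannot be reached from the start state, so discard them.
Start with accepting vs non-accepting: {p3,p6} | {p1,p5,p7,p8,p10}.
Stable partition: {p3,p6} | {p1,p5,p7,p8,p10} — 2 equivalence classes.
p5 and p10 lie in the same block of the stable partition, so they are equivalent — no string distinguishes them.

No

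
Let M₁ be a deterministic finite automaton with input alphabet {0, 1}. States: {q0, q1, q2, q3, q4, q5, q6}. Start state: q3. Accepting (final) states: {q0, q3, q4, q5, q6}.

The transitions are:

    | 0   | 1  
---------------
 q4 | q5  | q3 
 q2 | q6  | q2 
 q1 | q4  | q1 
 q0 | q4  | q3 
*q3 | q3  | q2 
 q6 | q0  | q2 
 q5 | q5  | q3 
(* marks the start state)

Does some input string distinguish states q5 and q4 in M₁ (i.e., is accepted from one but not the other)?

No

Reachable states from the start: {q0,q2,q3,q4,q5,q6}. Unreachable: {q1} — drop them.
Initial partition by acceptance: {q0,q3,q4,q5,q6} | {q2}.
Refine {q0,q3,q4,q5,q6} on symbol 1: members go to different blocks, giving {q0,q4,q5} and {q3,q6}.
Refine {q3,q6} on symbol 0: members go to different blocks, giving {q3} and {q6}.
Stable partition: {q0,q4,q5} | {q2} | {q3} | {q6} — 4 equivalence classes.
q5 and q4 lie in the same block of the stable partition, so they are equivalent — no string distinguishes them.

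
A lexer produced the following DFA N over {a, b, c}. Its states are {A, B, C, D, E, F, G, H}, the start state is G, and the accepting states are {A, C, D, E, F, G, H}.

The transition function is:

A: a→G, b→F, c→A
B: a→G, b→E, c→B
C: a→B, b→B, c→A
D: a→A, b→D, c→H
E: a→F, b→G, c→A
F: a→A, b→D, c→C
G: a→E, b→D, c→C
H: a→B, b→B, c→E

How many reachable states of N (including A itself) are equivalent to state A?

2

All states are reachable from the start state.
Initial partition by acceptance: {A,C,D,E,F,G,H} | {B}.
Split {A,C,D,E,F,G,H} by δ(·,a) → {A,D,E,F,G} and {C,H}.
On input c, block {A,D,E,F,G} splits into {D,F,G} and {A,E}.
The partition is now stable with 4 blocks: {D,F,G} | {B} | {C,H} | {A,E}.
The equivalence class containing A is {A,E}, of size 2.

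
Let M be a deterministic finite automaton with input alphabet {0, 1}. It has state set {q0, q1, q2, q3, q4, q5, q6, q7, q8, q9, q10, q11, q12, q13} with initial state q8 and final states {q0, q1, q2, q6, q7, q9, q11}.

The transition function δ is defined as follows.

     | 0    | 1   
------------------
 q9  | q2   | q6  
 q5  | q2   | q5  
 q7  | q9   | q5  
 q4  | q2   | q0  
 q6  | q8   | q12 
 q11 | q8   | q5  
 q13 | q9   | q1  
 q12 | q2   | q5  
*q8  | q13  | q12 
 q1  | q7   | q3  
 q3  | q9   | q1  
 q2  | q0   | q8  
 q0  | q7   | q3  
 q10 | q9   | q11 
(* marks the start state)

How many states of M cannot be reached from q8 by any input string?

BFS from q8 reaches {q0, q1, q2, q3, q5, q6, q7, q8, q9, q12, q13}; the 3 state(s) q4, q10, q11 are never visited.

3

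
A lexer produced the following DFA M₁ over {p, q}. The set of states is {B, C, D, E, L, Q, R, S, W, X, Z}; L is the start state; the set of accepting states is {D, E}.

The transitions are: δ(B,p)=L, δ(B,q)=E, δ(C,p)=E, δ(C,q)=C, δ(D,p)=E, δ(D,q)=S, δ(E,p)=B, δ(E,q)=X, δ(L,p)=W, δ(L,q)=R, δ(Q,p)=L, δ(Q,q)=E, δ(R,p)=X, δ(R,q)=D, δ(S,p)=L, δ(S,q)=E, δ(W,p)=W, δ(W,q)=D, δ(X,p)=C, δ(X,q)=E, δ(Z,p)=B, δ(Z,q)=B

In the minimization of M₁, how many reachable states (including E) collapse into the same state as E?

1

First remove the unreachable states {Q,Z}; 9 states remain.
P0 = {D,E} | {B,C,L,R,S,W,X}.
Split {D,E} by δ(·,p) → {D} and {E}.
Split {B,C,L,R,S,W,X} by δ(·,p) → {B,L,R,S,W,X} and {C}.
Split {B,L,R,S,W,X} by δ(·,p) → {B,L,R,S,W} and {X}.
Refine {B,L,R,S,W} on symbol p: members go to different blocks, giving {B,L,S,W} and {R}.
On input q, block {B,L,S,W} splits into {B,S} and {W} and {L}.
The partition is now stable with 8 blocks: {D} | {B,S} | {E} | {C} | {X} | {R} | {W} | {L}.
State E belongs to the block {E}, which has 1 states.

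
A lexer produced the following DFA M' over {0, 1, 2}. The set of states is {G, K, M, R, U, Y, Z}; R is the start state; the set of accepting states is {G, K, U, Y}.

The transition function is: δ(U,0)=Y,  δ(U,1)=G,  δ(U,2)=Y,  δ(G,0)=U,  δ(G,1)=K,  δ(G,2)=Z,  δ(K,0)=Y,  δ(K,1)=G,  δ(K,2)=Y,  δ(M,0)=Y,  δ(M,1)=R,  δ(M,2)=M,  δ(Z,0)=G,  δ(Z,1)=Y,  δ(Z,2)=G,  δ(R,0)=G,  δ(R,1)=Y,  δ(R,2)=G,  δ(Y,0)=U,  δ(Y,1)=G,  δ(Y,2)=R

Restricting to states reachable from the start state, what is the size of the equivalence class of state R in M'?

2

Reachable states from the start: {G,K,R,U,Y,Z}. Unreachable: {M} — drop them.
Start with accepting vs non-accepting: {G,K,U,Y} | {R,Z}.
Split {G,K,U,Y} by δ(·,2) → {G,Y} and {K,U}.
Refine {G,Y} on symbol 1: members go to different blocks, giving {G} and {Y}.
The partition is now stable with 4 blocks: {G} | {R,Z} | {K,U} | {Y}.
The equivalence class containing R is {R,Z}, of size 2.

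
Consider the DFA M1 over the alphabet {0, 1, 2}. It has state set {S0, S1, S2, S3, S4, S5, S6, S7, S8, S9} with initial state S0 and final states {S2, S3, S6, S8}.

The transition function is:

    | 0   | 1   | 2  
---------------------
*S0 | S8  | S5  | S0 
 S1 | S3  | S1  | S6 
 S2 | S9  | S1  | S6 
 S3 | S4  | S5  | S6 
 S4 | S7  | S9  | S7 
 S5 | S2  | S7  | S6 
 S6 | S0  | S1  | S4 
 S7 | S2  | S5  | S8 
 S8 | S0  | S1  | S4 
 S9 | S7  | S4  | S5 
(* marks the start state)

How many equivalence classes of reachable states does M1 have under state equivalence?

All states are reachable from the start state.
Initial partition by acceptance: {S2,S3,S6,S8} | {S0,S1,S4,S5,S7,S9}.
On input 2, block {S2,S3,S6,S8} splits into {S2,S3} and {S6,S8}.
Split {S0,S1,S4,S5,S7,S9} by δ(·,0) → {S1,S5,S7} and {S4,S9} and {S0}.
The partition is now stable with 5 blocks: {S2,S3} | {S1,S5,S7} | {S6,S8} | {S4,S9} | {S0}.

5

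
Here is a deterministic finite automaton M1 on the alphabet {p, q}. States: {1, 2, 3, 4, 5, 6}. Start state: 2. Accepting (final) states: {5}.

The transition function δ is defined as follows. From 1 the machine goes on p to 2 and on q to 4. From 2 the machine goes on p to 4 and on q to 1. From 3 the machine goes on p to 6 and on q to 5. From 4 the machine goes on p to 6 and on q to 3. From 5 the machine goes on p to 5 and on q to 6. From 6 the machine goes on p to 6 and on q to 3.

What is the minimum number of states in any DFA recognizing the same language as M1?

Every state is reachable, so we keep all 6.
Start with accepting vs non-accepting: {5} | {1,2,3,4,6}.
Split {1,2,3,4,6} by δ(·,q) → {1,2,4,6} and {3}.
Refine {1,2,4,6} on symbol q: members go to different blocks, giving {1,2} and {4,6}.
Refine {1,2} on symbol p: members go to different blocks, giving {1} and {2}.
No further refinement is possible. Final partition (5 blocks): {5} | {1} | {3} | {4,6} | {2}.

5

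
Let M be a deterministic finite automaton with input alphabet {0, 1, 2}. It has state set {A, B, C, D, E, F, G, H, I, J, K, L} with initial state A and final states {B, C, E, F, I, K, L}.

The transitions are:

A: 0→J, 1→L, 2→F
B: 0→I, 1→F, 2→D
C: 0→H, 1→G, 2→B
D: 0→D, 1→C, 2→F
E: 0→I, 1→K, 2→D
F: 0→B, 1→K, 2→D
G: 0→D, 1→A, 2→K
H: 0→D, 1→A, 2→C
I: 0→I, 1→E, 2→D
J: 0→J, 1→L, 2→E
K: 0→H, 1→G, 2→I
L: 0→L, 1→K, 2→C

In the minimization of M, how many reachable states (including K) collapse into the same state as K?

2

All states are reachable from the start state.
Start with accepting vs non-accepting: {B,C,E,F,I,K,L} | {A,D,G,H,J}.
On input 0, block {B,C,E,F,I,K,L} splits into {B,E,F,I,L} and {C,K}.
Refine {B,E,F,I,L} on symbol 1: members go to different blocks, giving {E,F,L} and {B,I}.
Refine {E,F,L} on symbol 0: members go to different blocks, giving {E,F} and {L}.
On input 1, block {A,D,G,H,J} splits into {A,J} and {G,H} and {D}.
No further refinement is possible. Final partition (7 blocks): {E,F} | {A,J} | {C,K} | {B,I} | {L} | {G,H} | {D}.
The equivalence class containing K is {C,K}, of size 2.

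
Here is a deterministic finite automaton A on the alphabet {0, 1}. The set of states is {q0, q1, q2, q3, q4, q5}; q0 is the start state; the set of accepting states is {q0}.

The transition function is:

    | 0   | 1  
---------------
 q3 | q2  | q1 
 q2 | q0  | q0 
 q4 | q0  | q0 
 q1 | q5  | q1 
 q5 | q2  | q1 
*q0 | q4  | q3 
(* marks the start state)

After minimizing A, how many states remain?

4

Initial partition by acceptance: {q0} | {q1,q2,q3,q4,q5}.
Refine {q1,q2,q3,q4,q5} on symbol 0: members go to different blocks, giving {q1,q3,q5} and {q2,q4}.
Split {q1,q3,q5} by δ(·,0) → {q3,q5} and {q1}.
No further refinement is possible. Final partition (4 blocks): {q0} | {q3,q5} | {q2,q4} | {q1}.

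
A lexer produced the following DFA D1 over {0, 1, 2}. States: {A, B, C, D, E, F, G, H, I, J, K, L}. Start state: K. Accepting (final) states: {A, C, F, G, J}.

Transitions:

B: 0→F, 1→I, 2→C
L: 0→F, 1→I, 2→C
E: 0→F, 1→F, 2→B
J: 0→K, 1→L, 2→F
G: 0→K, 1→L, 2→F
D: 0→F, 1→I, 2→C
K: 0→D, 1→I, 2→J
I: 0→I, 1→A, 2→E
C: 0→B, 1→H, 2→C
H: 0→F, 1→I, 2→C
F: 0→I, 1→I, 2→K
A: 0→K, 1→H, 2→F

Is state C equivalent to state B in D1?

No

First remove the unreachable states {G}; 11 states remain.
Initial partition by acceptance: {A,C,F,J} | {B,D,E,H,I,K,L}.
Split {A,C,F,J} by δ(·,2) → {A,C,J} and {F}.
On input 2, block {A,C,J} splits into {A,J} and {C}.
On input 0, block {B,D,E,H,I,K,L} splits into {B,D,E,H,L} and {I,K}.
Split {B,D,E,H,L} by δ(·,1) → {B,D,H,L} and {E}.
Split {I,K} by δ(·,0) → {I} and {K}.
No further refinement is possible. Final partition (7 blocks): {A,J} | {B,D,H,L} | {F} | {C} | {I} | {E} | {K}.
C and B end up in different blocks, so they are distinguishable. For instance, the string 'ε' is accepted from only C.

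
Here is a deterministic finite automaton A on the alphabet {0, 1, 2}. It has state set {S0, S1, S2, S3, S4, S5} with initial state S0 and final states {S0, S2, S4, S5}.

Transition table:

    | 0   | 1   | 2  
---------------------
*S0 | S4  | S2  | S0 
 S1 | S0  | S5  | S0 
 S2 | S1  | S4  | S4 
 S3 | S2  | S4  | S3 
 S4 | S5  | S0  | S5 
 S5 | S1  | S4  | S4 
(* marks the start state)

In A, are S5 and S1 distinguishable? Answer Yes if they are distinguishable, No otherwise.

Yes

States {S3} cannot be reached from the start state, so discard them.
Start with accepting vs non-accepting: {S0,S2,S4,S5} | {S1}.
On input 0, block {S0,S2,S4,S5} splits into {S0,S4} and {S2,S5}.
Refine {S0,S4} on symbol 0: members go to different blocks, giving {S0} and {S4}.
The partition is now stable with 4 blocks: {S0} | {S1} | {S2,S5} | {S4}.
S5 and S1 end up in different blocks, so they are distinguishable. For instance, the string 'ε' is accepted from only S5.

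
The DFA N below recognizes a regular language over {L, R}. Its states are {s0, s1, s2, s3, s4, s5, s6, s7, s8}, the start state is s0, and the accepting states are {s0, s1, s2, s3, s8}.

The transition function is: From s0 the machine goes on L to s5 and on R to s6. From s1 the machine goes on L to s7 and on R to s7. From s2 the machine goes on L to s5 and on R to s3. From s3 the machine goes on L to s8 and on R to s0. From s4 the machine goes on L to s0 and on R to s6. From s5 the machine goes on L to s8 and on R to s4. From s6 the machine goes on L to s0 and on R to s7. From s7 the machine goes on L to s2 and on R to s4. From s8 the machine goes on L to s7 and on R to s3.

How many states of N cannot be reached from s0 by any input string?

1

No path from s0 leads to s1; the other 8 states are all reachable.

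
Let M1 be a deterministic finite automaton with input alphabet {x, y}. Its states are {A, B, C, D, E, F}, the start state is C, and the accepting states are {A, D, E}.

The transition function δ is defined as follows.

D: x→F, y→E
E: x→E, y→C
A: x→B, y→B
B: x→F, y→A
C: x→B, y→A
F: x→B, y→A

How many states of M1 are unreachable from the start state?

2

Starting at C and following transitions, the reachable set is {A, B, C, F}. That leaves D, E unreachable — 2 in total.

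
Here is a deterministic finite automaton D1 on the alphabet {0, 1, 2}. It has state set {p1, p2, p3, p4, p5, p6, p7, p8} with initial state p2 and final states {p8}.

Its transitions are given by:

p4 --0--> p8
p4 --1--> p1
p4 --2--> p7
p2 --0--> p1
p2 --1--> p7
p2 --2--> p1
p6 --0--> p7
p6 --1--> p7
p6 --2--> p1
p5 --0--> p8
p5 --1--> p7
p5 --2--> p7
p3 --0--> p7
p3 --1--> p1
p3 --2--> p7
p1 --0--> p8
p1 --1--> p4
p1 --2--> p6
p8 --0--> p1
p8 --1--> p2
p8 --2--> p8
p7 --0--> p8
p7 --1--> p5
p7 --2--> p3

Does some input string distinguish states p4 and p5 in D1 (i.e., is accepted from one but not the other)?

Initial partition by acceptance: {p8} | {p1,p2,p3,p4,p5,p6,p7}.
On input 0, block {p1,p2,p3,p4,p5,p6,p7} splits into {p1,p4,p5,p7} and {p2,p3,p6}.
Refine {p1,p4,p5,p7} on symbol 2: members go to different blocks, giving {p1,p7} and {p4,p5}.
No further refinement is possible. Final partition (4 blocks): {p8} | {p1,p7} | {p2,p3,p6} | {p4,p5}.
p4 and p5 lie in the same block of the stable partition, so they are equivalent — no string distinguishes them.

No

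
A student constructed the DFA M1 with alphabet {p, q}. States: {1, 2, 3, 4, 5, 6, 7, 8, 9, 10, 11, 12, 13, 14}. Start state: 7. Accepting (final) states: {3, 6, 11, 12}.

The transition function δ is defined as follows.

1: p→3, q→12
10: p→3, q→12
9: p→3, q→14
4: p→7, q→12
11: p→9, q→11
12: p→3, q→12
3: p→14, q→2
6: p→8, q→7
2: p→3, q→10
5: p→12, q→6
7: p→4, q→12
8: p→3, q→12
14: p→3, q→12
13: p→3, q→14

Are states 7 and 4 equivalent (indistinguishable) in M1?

First remove the unreachable states {1,5,6,8,9,11,13}; 7 states remain.
Start with accepting vs non-accepting: {3,12} | {2,4,7,10,14}.
Split {3,12} by δ(·,p) → {3} and {12}.
On input p, block {2,4,7,10,14} splits into {2,10,14} and {4,7}.
Refine {2,10,14} on symbol q: members go to different blocks, giving {10,14} and {2}.
No further refinement is possible. Final partition (5 blocks): {3} | {10,14} | {12} | {4,7} | {2}.
7 and 4 lie in the same block of the stable partition, so they are equivalent — no string distinguishes them.

Yes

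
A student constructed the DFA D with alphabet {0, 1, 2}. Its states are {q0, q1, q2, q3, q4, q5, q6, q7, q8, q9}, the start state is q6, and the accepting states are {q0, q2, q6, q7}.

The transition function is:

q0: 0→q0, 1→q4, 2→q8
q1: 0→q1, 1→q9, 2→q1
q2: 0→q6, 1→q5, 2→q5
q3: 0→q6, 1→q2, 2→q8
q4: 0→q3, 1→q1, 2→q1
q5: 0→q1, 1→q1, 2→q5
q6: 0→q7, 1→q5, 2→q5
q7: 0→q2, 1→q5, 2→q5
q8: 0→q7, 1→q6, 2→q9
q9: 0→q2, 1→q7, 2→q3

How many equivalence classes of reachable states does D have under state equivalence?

First remove the unreachable states {q0,q4}; 8 states remain.
P0 = {q2,q6,q7} | {q1,q3,q5,q8,q9}.
On input 0, block {q1,q3,q5,q8,q9} splits into {q3,q8,q9} and {q1,q5}.
On input 1, block {q1,q5} splits into {q1} and {q5}.
No further refinement is possible. Final partition (4 blocks): {q2,q6,q7} | {q3,q8,q9} | {q1} | {q5}.

4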